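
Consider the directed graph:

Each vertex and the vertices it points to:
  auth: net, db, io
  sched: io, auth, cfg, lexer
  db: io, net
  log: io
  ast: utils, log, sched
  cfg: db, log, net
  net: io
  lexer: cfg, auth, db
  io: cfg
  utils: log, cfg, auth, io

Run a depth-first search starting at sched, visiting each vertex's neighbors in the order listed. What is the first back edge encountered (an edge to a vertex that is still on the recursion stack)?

DFS from sched (visiting each vertex's neighbors in the order listed); mark gray on enter, black on exit:
sched gray
  io gray
    cfg gray
      db gray
        db→io: io is gray → back edge
First back edge: db → io.

db→io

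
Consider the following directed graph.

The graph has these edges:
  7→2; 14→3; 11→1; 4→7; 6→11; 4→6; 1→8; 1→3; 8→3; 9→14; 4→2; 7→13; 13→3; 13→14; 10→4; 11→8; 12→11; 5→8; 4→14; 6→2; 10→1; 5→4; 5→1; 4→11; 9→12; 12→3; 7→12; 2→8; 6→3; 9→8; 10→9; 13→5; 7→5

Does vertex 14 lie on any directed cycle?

No

14 lies on a cycle iff there is a path from 14 back to itself.
Exploring from 14, it never reaches itself; equivalently, its strongly connected component is a singleton.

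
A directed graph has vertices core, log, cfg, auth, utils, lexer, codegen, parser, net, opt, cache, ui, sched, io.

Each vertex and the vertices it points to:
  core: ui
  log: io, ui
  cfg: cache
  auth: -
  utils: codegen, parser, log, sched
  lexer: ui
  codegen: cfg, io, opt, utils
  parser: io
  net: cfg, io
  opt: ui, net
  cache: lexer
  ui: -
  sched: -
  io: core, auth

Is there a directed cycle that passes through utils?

utils is on a cycle iff utils can reach itself via ≥1 edge.
utils → codegen → utils — yes.

Yes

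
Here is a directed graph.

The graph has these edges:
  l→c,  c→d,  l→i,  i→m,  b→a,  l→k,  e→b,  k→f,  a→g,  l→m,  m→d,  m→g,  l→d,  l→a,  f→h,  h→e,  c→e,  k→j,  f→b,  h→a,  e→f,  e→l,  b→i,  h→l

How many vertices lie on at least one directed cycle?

6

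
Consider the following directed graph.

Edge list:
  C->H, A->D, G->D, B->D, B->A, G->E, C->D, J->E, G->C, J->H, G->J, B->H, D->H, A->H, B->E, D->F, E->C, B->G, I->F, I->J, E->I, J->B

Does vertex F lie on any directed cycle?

No

F lies on a cycle iff there is a path from F back to itself.
Exploring from F, it never reaches itself; equivalently, its strongly connected component is a singleton.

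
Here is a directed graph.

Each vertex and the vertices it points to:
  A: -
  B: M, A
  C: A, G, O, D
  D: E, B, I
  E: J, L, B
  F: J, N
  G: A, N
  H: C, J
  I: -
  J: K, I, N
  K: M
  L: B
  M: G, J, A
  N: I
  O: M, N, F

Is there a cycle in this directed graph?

DFS with white/gray/black marking, starting from J:
J gray
  K gray
    M gray
      G gray
        A gray
        A black
        N gray
          I gray
          I black
        N black
      G black
      M→J: J is gray → back edge
Back edge found, so a cycle exists: J → K → M → J.

Yes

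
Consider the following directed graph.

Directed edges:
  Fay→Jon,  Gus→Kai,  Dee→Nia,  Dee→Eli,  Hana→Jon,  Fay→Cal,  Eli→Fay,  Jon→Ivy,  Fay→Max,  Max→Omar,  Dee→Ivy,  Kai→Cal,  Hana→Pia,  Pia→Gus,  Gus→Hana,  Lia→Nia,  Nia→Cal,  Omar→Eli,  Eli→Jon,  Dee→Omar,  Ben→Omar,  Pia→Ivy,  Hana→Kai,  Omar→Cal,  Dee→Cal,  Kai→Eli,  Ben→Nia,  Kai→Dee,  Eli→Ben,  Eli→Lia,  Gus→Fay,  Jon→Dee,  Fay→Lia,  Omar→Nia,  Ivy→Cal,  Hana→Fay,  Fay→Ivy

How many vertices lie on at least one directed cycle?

10

A vertex is on a directed cycle iff it belongs to a strongly connected component of size ≥ 2 (or has a self-loop).
The vertices on cycles are {Ben, Dee, Eli, Fay, Gus, Jon, Max, Pia, Hana, Omar} — 10 in total.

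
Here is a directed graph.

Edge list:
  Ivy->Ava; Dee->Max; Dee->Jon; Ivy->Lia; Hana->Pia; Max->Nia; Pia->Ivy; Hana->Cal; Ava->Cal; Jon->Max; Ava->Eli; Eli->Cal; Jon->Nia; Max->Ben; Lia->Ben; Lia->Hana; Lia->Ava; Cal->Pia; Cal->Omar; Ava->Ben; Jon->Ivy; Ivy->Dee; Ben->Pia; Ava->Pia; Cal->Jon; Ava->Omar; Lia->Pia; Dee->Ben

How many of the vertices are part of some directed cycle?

11

A vertex is on a directed cycle iff it belongs to a strongly connected component of size ≥ 2 (or has a self-loop).
The vertices on cycles are {Ava, Ben, Cal, Dee, Eli, Ivy, Jon, Lia, Max, Pia, Hana} — 11 in total.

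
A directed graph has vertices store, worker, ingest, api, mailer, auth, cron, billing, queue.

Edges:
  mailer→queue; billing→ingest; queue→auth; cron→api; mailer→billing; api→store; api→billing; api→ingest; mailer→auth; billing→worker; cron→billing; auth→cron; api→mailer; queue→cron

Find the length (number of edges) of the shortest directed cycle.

4

For each vertex v, BFS finds the shortest path from v back to v.
The shortest such closed walk is cron → api → mailer → queue → cron, length 4.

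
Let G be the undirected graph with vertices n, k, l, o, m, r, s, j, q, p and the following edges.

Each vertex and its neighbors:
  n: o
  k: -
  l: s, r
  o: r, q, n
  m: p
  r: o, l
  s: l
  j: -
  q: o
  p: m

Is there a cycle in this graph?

DFS, tracking each vertex's parent; an edge to a visited non-parent vertex closes a cycle.
Start from l:
visit l (parent –)
  visit s (parent l)
    s–l: parent, skip
  visit r (parent l)
    visit o (parent r)
      o–r: parent, skip
      visit q (parent o)
        q–o: parent, skip
      visit n (parent o)
        n–o: parent, skip
    r–l: parent, skip
visit k (parent –)
visit m (parent –)
  visit p (parent m)
    p–m: parent, skip
visit j (parent –)
No non-parent visited neighbor found — the graph is a forest.

No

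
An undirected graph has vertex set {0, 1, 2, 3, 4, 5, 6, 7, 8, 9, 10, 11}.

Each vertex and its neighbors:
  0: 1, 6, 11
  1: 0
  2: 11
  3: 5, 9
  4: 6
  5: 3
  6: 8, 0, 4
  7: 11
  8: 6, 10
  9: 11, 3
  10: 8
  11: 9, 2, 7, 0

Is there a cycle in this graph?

No

DFS, tracking each vertex's parent; an edge to a visited non-parent vertex closes a cycle.
Start from 6:
visit 6 (parent –)
  visit 8 (parent 6)
    8–6: parent, skip
    visit 10 (parent 8)
      10–8: parent, skip
  visit 0 (parent 6)
    visit 1 (parent 0)
      1–0: parent, skip
    0–6: parent, skip
    visit 11 (parent 0)
      visit 9 (parent 11)
        9–11: parent, skip
        visit 3 (parent 9)
          visit 5 (parent 3)
            5–3: parent, skip
          3–9: parent, skip
      visit 2 (parent 11)
        2–11: parent, skip
      visit 7 (parent 11)
        7–11: parent, skip
      11–0: parent, skip
  visit 4 (parent 6)
    4–6: parent, skip
No non-parent visited neighbor found — the graph is a forest.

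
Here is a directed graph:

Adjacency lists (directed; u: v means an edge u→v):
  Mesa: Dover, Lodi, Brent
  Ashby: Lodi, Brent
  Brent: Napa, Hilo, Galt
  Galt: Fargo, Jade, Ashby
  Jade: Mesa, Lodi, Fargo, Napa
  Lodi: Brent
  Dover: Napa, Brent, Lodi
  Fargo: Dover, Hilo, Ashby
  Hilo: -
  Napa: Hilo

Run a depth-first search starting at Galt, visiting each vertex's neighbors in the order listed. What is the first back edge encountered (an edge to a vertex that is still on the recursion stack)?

Brent->Galt

DFS from Galt (visiting each vertex's neighbors in the order listed); mark gray on enter, black on exit:
Galt gray
  Fargo gray
    Dover gray
      Napa gray
        Hilo gray
        Hilo black
      Napa black
      Brent gray
        Brent→Napa: Napa black — skip
        Brent→Hilo: Hilo black — skip
        Brent→Galt: Galt is gray → back edge
First back edge: Brent → Galt.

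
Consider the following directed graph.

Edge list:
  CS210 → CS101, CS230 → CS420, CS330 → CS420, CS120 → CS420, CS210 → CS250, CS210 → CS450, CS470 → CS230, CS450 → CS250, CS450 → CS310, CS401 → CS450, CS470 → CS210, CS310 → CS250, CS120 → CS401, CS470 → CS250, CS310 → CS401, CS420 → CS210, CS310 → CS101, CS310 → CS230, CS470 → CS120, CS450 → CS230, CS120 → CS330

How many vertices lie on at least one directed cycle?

A vertex is on a directed cycle iff it belongs to a strongly connected component of size ≥ 2 (or has a self-loop).
The vertices on cycles are {CS210, CS230, CS310, CS401, CS420, CS450} — 6 in total.

6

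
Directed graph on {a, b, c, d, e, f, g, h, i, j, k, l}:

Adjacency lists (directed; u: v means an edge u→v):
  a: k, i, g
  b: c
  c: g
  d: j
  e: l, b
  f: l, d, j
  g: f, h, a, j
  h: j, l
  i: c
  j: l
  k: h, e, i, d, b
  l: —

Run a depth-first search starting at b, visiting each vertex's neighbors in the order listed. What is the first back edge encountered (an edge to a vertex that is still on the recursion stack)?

DFS from b (visiting each vertex's neighbors in the order listed); mark gray on enter, black on exit:
b gray
  c gray
    g gray
      f gray
        l gray
        l black
        d gray
          j gray
            j→l: l black — skip
          j black
        d black
        f→j: j black — skip
      f black
      h gray
        h→j: j black — skip
        h→l: l black — skip
      h black
      a gray
        k gray
          k→h: h black — skip
          e gray
            e→l: l black — skip
            e→b: b is gray → back edge
First back edge: e → b.

e→b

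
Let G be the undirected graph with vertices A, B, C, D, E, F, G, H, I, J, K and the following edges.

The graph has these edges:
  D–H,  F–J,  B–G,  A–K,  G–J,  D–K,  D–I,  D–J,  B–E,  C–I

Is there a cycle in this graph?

No

DFS, tracking each vertex's parent; an edge to a visited non-parent vertex closes a cycle.
Start from G:
visit G (parent –)
  visit B (parent G)
    visit E (parent B)
      E–B: parent, skip
    B–G: parent, skip
  visit J (parent G)
    visit D (parent J)
      visit H (parent D)
        H–D: parent, skip
      visit I (parent D)
        I–D: parent, skip
        visit C (parent I)
          C–I: parent, skip
      D–J: parent, skip
      visit K (parent D)
        K–D: parent, skip
        visit A (parent K)
          A–K: parent, skip
    J–G: parent, skip
    visit F (parent J)
      F–J: parent, skip
No non-parent visited neighbor found — the graph is a forest.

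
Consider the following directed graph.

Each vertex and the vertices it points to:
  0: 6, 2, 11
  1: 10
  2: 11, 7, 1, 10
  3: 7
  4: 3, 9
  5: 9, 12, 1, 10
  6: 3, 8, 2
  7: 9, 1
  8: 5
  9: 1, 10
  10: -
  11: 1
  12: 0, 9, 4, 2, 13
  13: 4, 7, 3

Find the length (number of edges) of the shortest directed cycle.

5

For each vertex v, BFS finds the shortest path from v back to v.
The shortest such closed walk is 12 → 0 → 6 → 8 → 5 → 12, length 5.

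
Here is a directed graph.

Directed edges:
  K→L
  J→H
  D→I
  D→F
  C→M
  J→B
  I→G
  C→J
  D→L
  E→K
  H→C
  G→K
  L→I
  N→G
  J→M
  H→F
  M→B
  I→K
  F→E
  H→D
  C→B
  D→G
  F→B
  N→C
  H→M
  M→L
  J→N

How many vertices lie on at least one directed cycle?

8

A vertex is on a directed cycle iff it belongs to a strongly connected component of size ≥ 2 (or has a self-loop).
The vertices on cycles are {C, G, H, I, J, K, L, N} — 8 in total.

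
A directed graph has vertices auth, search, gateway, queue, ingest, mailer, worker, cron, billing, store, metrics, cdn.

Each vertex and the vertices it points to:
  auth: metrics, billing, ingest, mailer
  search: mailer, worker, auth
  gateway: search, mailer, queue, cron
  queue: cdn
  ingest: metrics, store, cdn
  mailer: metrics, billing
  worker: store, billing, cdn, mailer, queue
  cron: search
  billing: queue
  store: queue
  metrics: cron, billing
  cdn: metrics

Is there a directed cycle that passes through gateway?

No

gateway lies on a cycle iff there is a path from gateway back to itself.
Exploring from gateway, it never reaches itself; equivalently, its strongly connected component is a singleton.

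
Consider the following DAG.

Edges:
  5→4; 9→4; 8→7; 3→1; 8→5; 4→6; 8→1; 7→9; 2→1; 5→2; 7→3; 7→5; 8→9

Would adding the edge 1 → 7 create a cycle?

Yes

Adding 1→7 creates a cycle iff 7 can already reach 1.
Path from 7: 7 → 3 → 1.
So 7 → … → 1 → 7 is a cycle.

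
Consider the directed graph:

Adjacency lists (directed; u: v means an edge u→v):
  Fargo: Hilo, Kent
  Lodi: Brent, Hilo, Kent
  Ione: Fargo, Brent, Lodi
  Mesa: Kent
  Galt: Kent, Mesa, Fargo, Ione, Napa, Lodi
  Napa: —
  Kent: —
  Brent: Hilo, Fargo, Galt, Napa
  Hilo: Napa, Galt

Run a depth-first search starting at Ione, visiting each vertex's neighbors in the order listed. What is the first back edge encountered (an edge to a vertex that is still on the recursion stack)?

Galt→Fargo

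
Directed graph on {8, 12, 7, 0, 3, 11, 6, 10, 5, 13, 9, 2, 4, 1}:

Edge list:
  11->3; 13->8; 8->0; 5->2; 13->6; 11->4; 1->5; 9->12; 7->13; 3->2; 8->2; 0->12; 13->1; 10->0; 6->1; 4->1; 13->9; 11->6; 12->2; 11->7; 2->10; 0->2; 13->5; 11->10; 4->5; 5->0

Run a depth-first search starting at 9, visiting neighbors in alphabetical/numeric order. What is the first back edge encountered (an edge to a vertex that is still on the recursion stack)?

0->2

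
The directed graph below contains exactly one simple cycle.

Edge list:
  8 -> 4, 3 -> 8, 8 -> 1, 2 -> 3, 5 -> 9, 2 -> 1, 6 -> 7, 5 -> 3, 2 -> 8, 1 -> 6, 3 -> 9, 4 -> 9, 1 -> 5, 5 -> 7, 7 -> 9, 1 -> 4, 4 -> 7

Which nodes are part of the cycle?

1, 3, 5, 8

DFS with gray/black marking from 8:
8 gray
  1 gray
    5 gray
      7 gray
        9 gray
        9 black
      7 black
      3 gray
        3→9: 9 black — skip
        3→8: 8 is gray → back edge
Back edge closes the cycle 8 → 1 → 5 → 3 → 8; its vertices are {1, 3, 5, 8}.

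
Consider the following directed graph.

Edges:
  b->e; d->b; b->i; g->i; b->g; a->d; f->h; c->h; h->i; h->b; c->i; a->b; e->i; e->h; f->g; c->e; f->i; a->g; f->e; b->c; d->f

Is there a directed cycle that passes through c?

c is on a cycle iff c can reach itself via ≥1 edge.
c → h → b → c — yes.

Yes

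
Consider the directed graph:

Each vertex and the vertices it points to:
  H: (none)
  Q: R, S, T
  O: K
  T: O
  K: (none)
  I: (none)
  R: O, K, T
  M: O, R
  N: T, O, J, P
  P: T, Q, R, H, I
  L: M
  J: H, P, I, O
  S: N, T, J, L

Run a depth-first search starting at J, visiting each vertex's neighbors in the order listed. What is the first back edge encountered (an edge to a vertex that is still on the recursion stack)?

DFS from J (visiting each vertex's neighbors in the order listed); mark gray on enter, black on exit:
J gray
  H gray
  H black
  P gray
    T gray
      O gray
        K gray
        K black
      O black
    T black
    Q gray
      R gray
        R→O: O black — skip
        R→K: K black — skip
        R→T: T black — skip
      R black
      S gray
        N gray
          N→T: T black — skip
          N→O: O black — skip
          N→J: J is gray → back edge
First back edge: N → J.

N->J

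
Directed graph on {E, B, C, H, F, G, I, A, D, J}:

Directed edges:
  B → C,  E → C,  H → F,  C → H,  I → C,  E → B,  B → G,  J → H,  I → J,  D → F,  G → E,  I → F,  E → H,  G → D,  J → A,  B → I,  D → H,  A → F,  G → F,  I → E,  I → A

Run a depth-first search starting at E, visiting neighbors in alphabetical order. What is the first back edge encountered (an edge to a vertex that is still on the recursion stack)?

DFS from E (visiting neighbors in alphabetical order); mark gray on enter, black on exit:
E gray
  B gray
    C gray
      H gray
        F gray
        F black
      H black
    C black
    G gray
      D gray
        D→F: F black — skip
        D→H: H black — skip
      D black
      G→E: E is gray → back edge
First back edge: G → E.

G->E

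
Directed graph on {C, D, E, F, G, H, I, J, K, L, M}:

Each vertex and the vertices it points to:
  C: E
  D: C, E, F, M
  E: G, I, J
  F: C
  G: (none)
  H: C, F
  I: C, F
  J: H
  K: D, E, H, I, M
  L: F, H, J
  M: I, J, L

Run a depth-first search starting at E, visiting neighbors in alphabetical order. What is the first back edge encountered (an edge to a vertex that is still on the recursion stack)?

DFS from E (visiting neighbors in alphabetical order); mark gray on enter, black on exit:
E gray
  G gray
  G black
  I gray
    C gray
      C→E: E is gray → back edge
First back edge: C → E.

C→E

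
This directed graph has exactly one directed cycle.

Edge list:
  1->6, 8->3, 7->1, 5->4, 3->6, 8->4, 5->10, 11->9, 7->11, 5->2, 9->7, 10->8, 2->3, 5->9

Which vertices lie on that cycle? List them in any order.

7, 9, 11

DFS with gray/black marking from 9:
9 gray
  7 gray
    1 gray
      6 gray
      6 black
    1 black
    11 gray
      11→9: 9 is gray → back edge
Back edge closes the cycle 9 → 7 → 11 → 9; its vertices are {7, 9, 11}.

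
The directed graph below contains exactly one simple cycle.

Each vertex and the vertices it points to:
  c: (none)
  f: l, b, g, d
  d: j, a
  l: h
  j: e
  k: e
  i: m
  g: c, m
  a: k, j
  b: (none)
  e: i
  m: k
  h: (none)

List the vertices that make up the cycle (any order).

e, i, k, m

DFS with gray/black marking from k:
k gray
  e gray
    i gray
      m gray
        m→k: k is gray → back edge
Back edge closes the cycle k → e → i → m → k; its vertices are {e, i, k, m}.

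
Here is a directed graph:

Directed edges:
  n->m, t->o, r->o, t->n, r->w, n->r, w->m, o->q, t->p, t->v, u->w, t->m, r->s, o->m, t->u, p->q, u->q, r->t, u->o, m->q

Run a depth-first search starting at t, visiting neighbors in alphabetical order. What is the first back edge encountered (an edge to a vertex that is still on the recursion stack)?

r→t

DFS from t (visiting neighbors in alphabetical order); mark gray on enter, black on exit:
t gray
  m gray
    q gray
    q black
  m black
  n gray
    n→m: m black — skip
    r gray
      o gray
        o→m: m black — skip
        o→q: q black — skip
      o black
      s gray
      s black
      r→t: t is gray → back edge
First back edge: r → t.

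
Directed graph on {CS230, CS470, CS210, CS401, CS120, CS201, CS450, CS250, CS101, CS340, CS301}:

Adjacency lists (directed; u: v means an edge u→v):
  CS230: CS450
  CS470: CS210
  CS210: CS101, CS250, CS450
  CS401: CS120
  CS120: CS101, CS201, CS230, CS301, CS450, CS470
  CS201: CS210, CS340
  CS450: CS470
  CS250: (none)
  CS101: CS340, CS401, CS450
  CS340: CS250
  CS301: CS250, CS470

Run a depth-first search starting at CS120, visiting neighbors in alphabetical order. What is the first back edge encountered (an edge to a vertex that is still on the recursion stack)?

CS401->CS120

DFS from CS120 (visiting neighbors in alphabetical order); mark gray on enter, black on exit:
CS120 gray
  CS101 gray
    CS340 gray
      CS250 gray
      CS250 black
    CS340 black
    CS401 gray
      CS401→CS120: CS120 is gray → back edge
First back edge: CS401 → CS120.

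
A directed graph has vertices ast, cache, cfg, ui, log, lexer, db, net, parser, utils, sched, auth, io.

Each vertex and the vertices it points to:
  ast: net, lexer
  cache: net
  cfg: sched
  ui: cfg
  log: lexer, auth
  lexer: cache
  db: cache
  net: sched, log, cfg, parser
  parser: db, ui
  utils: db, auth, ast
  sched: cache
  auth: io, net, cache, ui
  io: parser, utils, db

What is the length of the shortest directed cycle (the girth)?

For each vertex v, BFS finds the shortest path from v back to v.
The shortest such closed walk is auth → net → log → auth, length 3.

3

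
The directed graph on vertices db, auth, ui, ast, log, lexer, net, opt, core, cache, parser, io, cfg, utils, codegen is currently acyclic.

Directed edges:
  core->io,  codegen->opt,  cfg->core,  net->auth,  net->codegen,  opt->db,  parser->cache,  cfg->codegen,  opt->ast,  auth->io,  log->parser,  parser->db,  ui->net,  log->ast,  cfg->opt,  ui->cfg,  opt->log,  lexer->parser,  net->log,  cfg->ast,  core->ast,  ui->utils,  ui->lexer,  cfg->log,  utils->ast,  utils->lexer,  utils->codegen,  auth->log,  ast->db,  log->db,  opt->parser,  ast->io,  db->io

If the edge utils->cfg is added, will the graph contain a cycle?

No

Adding utils→cfg creates a cycle iff cfg can already reach utils.
Explore from cfg: no path reaches utils. The graph stays acyclic.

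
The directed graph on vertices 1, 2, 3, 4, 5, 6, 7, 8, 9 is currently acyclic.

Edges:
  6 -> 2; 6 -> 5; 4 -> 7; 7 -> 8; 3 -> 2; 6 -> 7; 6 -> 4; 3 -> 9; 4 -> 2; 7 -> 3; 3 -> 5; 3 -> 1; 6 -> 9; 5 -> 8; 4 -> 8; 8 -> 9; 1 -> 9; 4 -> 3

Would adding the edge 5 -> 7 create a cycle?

Yes

Adding 5→7 creates a cycle iff 7 can already reach 5.
Path from 7: 7 → 3 → 5.
So 7 → … → 5 → 7 is a cycle.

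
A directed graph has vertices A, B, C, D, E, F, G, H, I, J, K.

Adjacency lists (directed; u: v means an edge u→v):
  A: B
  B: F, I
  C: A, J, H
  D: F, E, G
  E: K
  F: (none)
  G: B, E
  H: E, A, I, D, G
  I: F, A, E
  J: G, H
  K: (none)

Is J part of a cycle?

No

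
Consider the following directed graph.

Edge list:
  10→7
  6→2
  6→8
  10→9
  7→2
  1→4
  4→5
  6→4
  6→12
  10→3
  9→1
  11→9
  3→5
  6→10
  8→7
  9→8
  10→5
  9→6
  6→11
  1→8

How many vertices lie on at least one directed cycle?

4

A vertex is on a directed cycle iff it belongs to a strongly connected component of size ≥ 2 (or has a self-loop).
The vertices on cycles are {6, 9, 10, 11} — 4 in total.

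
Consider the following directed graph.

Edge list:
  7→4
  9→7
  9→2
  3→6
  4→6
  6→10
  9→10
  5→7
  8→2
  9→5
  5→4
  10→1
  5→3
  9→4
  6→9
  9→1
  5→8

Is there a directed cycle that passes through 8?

No

8 lies on a cycle iff there is a path from 8 back to itself.
Exploring from 8, it never reaches itself; equivalently, its strongly connected component is a singleton.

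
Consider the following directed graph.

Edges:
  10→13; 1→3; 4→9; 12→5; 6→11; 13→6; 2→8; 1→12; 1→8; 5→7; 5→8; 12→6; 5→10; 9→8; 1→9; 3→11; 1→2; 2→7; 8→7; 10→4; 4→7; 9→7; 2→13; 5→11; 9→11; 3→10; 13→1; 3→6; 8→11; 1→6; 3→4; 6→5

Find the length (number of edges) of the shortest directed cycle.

For each vertex v, BFS finds the shortest path from v back to v.
The shortest such closed walk is 1 → 2 → 13 → 1, length 3.

3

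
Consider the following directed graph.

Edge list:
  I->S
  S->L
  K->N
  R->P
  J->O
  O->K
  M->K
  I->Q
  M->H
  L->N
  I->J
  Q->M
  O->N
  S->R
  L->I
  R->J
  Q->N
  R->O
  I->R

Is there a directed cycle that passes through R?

R lies on a cycle iff there is a path from R back to itself.
Exploring from R, it never reaches itself; equivalently, its strongly connected component is a singleton.

No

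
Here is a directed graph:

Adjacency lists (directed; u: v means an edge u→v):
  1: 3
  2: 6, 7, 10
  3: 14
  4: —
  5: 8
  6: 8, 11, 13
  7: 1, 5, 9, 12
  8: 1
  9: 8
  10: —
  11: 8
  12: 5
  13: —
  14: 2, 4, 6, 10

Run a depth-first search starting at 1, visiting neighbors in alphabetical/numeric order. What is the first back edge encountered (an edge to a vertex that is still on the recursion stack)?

8->1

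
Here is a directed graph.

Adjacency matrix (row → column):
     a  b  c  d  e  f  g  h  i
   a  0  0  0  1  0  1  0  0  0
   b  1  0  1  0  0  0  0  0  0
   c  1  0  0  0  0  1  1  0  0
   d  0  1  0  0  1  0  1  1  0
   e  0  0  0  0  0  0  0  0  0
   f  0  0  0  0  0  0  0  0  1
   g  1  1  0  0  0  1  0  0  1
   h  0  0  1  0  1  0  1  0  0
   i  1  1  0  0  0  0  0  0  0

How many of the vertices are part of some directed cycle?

8

A vertex is on a directed cycle iff it belongs to a strongly connected component of size ≥ 2 (or has a self-loop).
The vertices on cycles are {a, b, c, d, f, g, h, i} — 8 in total.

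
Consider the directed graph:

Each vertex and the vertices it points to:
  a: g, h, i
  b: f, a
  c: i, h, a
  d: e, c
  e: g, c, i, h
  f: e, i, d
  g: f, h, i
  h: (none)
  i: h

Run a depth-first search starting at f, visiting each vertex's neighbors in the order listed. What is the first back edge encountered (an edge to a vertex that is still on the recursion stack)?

g->f

DFS from f (visiting each vertex's neighbors in the order listed); mark gray on enter, black on exit:
f gray
  e gray
    g gray
      g→f: f is gray → back edge
First back edge: g → f.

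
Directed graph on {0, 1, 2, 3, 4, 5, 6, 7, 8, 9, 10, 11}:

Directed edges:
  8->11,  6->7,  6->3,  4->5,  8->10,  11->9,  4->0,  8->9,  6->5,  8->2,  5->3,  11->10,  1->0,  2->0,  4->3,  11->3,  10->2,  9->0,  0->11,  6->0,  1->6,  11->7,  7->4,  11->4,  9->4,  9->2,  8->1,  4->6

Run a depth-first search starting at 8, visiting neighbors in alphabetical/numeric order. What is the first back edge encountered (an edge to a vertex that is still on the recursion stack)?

DFS from 8 (visiting neighbors in alphabetical/numeric order); mark gray on enter, black on exit:
8 gray
  1 gray
    0 gray
      11 gray
        3 gray
        3 black
        4 gray
          4→0: 0 is gray → back edge
First back edge: 4 → 0.

4->0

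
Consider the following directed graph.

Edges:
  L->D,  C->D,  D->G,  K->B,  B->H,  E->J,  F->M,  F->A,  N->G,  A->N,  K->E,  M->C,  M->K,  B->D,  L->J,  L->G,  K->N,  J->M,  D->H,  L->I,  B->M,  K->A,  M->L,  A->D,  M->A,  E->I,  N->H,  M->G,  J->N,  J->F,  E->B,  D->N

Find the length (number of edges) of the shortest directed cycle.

For each vertex v, BFS finds the shortest path from v back to v.
The shortest such closed walk is M → K → B → M, length 3.

3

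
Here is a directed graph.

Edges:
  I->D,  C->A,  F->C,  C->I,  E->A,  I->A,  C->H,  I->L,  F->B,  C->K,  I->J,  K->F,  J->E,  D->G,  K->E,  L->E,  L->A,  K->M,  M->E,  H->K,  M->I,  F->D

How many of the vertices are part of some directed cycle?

A vertex is on a directed cycle iff it belongs to a strongly connected component of size ≥ 2 (or has a self-loop).
The vertices on cycles are {C, F, H, K} — 4 in total.

4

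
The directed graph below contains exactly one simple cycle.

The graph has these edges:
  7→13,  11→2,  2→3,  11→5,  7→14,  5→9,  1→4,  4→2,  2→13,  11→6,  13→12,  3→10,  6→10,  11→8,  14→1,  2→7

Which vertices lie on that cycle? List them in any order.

1, 2, 4, 7, 14

DFS with gray/black marking from 2:
2 gray
  7 gray
    13 gray
      12 gray
      12 black
    13 black
    14 gray
      1 gray
        4 gray
          4→2: 2 is gray → back edge
Back edge closes the cycle 2 → 7 → 14 → 1 → 4 → 2; its vertices are {1, 2, 4, 7, 14}.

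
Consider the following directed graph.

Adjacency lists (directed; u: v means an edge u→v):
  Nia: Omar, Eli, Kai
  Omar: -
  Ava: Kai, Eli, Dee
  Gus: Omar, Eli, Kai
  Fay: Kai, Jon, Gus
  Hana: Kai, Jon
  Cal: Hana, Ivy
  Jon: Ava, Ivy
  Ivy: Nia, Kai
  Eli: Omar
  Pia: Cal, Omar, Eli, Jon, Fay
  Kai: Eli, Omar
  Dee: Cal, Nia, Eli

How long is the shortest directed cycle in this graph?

5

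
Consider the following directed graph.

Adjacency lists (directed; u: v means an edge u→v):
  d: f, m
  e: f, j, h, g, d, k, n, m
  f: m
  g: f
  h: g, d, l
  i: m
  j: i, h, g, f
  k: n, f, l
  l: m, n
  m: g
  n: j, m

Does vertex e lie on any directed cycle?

No

e lies on a cycle iff there is a path from e back to itself.
Exploring from e, it never reaches itself; equivalently, its strongly connected component is a singleton.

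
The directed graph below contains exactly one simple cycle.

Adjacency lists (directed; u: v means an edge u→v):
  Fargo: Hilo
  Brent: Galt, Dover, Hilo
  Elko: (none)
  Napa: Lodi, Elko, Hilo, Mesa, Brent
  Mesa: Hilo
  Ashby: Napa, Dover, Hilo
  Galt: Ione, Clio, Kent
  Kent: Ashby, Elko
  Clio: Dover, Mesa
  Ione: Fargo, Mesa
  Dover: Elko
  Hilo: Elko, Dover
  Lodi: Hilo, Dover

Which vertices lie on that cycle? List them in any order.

DFS with gray/black marking from Napa:
Napa gray
  Lodi gray
    Hilo gray
      Elko gray
      Elko black
      Dover gray
        Dover→Elko: Elko black — skip
      Dover black
    Hilo black
    Lodi→Dover: Dover black — skip
  Lodi black
  Napa→Elko: Elko black — skip
  Napa→Hilo: Hilo black — skip
  Mesa gray
    Mesa→Hilo: Hilo black — skip
  Mesa black
  Brent gray
    Galt gray
      Ione gray
        Fargo gray
          Fargo→Hilo: Hilo black — skip
        Fargo black
        Ione→Mesa: Mesa black — skip
      Ione black
      Clio gray
        Clio→Dover: Dover black — skip
        Clio→Mesa: Mesa black — skip
      Clio black
      Kent gray
        Ashby gray
          Ashby→Napa: Napa is gray → back edge
Back edge closes the cycle Napa → Brent → Galt → Kent → Ashby → Napa; its vertices are {Galt, Kent, Napa, Ashby, Brent}.

Galt, Kent, Napa, Ashby, Brent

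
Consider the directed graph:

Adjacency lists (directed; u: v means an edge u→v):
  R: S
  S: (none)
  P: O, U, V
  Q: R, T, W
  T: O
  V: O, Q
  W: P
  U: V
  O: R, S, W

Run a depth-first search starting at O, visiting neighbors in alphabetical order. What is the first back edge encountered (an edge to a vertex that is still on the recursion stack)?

P→O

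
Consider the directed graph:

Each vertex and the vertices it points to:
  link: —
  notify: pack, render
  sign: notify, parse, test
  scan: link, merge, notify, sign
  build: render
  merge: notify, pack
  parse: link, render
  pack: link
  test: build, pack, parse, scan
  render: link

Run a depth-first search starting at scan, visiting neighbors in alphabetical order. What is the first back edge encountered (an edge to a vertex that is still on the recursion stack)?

test→scan

DFS from scan (visiting neighbors in alphabetical order); mark gray on enter, black on exit:
scan gray
  link gray
  link black
  merge gray
    notify gray
      pack gray
        pack→link: link black — skip
      pack black
      render gray
        render→link: link black — skip
      render black
    notify black
    merge→pack: pack black — skip
  merge black
  scan→notify: notify black — skip
  sign gray
    sign→notify: notify black — skip
    parse gray
      parse→link: link black — skip
      parse→render: render black — skip
    parse black
    test gray
      build gray
        build→render: render black — skip
      build black
      test→pack: pack black — skip
      test→parse: parse black — skip
      test→scan: scan is gray → back edge
First back edge: test → scan.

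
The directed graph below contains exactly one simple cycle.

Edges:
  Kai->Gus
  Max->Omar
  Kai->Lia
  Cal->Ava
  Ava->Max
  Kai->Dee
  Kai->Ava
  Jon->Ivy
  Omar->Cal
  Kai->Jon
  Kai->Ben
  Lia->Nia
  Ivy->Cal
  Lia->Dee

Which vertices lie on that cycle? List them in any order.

DFS with gray/black marking from Ava:
Ava gray
  Max gray
    Omar gray
      Cal gray
        Cal→Ava: Ava is gray → back edge
Back edge closes the cycle Ava → Max → Omar → Cal → Ava; its vertices are {Ava, Cal, Max, Omar}.

Ava, Cal, Max, Omar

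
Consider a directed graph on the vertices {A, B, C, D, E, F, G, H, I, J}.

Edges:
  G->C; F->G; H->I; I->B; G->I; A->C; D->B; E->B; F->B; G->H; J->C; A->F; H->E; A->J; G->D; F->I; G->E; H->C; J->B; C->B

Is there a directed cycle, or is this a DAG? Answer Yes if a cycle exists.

DFS with white/gray/black marking, starting from E:
E gray
  B gray
  B black
E black
A gray
  C gray
    C→B: B black — skip
  C black
  F gray
    I gray
      I→B: B black — skip
    I black
    F→B: B black — skip
    G gray
      G→C: C black — skip
      H gray
        H→C: C black — skip
        H→I: I black — skip
        H→E: E black — skip
      H black
      G→E: E black — skip
      G→I: I black — skip
      D gray
        D→B: B black — skip
      D black
    G black
  F black
  J gray
    J→B: B black — skip
    J→C: C black — skip
  J black
A black
Every edge goes to a white or black vertex — no back edge, so the graph is acyclic.

No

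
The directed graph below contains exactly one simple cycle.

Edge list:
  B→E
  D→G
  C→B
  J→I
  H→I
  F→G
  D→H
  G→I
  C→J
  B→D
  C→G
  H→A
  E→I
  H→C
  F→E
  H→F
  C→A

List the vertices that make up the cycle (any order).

B, C, D, H

DFS with gray/black marking from H:
H gray
  I gray
  I black
  F gray
    E gray
      E→I: I black — skip
    E black
    G gray
      G→I: I black — skip
    G black
  F black
  C gray
    C→G: G black — skip
    B gray
      B→E: E black — skip
      D gray
        D→G: G black — skip
        D→H: H is gray → back edge
Back edge closes the cycle H → C → B → D → H; its vertices are {B, C, D, H}.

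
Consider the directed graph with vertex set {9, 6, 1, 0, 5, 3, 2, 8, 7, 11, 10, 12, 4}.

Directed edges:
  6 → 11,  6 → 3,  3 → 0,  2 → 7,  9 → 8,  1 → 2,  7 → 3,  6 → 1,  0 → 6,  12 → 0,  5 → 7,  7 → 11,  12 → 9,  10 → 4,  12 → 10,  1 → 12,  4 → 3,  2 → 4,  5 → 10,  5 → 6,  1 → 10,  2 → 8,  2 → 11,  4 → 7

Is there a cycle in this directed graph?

DFS with white/gray/black marking, starting from 3:
3 gray
  0 gray
    6 gray
      1 gray
        12 gray
          12→0: 0 is gray → back edge
Back edge found, so a cycle exists: 0 → 6 → 1 → 12 → 0.

Yes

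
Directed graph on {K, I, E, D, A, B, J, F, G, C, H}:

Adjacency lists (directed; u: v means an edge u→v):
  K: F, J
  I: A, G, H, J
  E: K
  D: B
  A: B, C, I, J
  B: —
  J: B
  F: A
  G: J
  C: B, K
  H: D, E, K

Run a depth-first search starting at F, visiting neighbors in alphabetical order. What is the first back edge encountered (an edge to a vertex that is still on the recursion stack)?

K→F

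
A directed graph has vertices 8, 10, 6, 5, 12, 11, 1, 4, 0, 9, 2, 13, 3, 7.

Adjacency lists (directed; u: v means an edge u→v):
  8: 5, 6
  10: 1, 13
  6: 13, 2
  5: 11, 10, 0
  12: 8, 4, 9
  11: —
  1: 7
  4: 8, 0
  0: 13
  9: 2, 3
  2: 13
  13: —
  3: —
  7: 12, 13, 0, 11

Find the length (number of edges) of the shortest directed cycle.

6

For each vertex v, BFS finds the shortest path from v back to v.
The shortest such closed walk is 7 → 12 → 8 → 5 → 10 → 1 → 7, length 6.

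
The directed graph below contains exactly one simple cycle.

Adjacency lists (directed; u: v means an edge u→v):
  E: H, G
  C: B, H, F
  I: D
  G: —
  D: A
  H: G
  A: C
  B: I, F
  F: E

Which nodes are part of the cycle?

A, B, C, D, I

DFS with gray/black marking from C:
C gray
  B gray
    I gray
      D gray
        A gray
          A→C: C is gray → back edge
Back edge closes the cycle C → B → I → D → A → C; its vertices are {A, B, C, D, I}.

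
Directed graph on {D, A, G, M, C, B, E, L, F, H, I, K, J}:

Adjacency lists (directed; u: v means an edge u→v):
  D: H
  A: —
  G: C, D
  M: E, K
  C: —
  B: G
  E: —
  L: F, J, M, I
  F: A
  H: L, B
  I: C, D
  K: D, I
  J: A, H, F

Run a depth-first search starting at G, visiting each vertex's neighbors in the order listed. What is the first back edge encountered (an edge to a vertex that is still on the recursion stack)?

DFS from G (visiting each vertex's neighbors in the order listed); mark gray on enter, black on exit:
G gray
  C gray
  C black
  D gray
    H gray
      L gray
        F gray
          A gray
          A black
        F black
        J gray
          J→A: A black — skip
          J→H: H is gray → back edge
First back edge: J → H.

J→H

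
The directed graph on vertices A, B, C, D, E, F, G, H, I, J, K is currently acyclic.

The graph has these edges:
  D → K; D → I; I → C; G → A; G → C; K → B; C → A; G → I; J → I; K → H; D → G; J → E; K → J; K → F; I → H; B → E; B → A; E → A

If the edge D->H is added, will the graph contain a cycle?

No

Adding D→H creates a cycle iff H can already reach D.
Explore from H: no path reaches D. The graph stays acyclic.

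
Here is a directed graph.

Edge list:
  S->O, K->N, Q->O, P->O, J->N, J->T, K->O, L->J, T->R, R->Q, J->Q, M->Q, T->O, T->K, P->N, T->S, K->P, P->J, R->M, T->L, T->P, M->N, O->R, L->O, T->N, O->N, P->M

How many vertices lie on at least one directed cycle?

A vertex is on a directed cycle iff it belongs to a strongly connected component of size ≥ 2 (or has a self-loop).
The vertices on cycles are {J, K, L, M, O, P, Q, R, T} — 9 in total.

9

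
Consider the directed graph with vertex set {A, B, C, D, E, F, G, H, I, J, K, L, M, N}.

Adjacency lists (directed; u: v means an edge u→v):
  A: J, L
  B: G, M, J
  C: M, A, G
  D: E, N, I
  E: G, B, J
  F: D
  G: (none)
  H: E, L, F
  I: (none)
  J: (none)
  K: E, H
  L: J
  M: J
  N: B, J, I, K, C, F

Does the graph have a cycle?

DFS with white/gray/black marking, starting from F:
F gray
  D gray
    E gray
      G gray
      G black
      B gray
        B→G: G black — skip
        M gray
          J gray
          J black
        M black
        B→J: J black — skip
      B black
      E→J: J black — skip
    E black
    N gray
      N→B: B black — skip
      N→J: J black — skip
      I gray
      I black
      K gray
        K→E: E black — skip
        H gray
          H→E: E black — skip
          L gray
            L→J: J black — skip
          L black
          H→F: F is gray → back edge
Back edge found, so a cycle exists: F → D → N → K → H → F.

Yes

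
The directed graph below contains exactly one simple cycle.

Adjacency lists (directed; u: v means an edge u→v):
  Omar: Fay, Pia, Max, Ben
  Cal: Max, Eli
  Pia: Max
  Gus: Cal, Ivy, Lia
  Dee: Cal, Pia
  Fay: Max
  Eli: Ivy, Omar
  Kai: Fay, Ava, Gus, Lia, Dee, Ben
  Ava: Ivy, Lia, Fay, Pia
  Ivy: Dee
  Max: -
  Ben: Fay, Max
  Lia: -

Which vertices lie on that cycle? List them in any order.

DFS with gray/black marking from Cal:
Cal gray
  Max gray
  Max black
  Eli gray
    Ivy gray
      Dee gray
        Dee→Cal: Cal is gray → back edge
Back edge closes the cycle Cal → Eli → Ivy → Dee → Cal; its vertices are {Cal, Dee, Eli, Ivy}.

Cal, Dee, Eli, Ivy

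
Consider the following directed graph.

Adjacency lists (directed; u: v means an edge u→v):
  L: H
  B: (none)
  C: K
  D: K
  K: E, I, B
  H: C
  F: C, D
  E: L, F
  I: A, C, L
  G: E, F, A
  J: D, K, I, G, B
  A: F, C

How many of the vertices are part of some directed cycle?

9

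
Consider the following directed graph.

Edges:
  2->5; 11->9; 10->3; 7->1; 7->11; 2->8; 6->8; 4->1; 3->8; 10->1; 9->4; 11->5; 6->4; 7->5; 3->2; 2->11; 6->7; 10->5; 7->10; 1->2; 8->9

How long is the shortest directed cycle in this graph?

5

For each vertex v, BFS finds the shortest path from v back to v.
The shortest such closed walk is 1 → 2 → 11 → 9 → 4 → 1, length 5.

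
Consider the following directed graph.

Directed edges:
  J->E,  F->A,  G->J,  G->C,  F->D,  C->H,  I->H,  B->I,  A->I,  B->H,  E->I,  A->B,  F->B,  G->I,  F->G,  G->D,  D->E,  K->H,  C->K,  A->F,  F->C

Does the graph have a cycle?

DFS with white/gray/black marking, starting from C:
C gray
  H gray
  H black
  K gray
    K→H: H black — skip
  K black
C black
A gray
  F gray
    B gray
      I gray
        I→H: H black — skip
      I black
      B→H: H black — skip
    B black
    G gray
      G→I: I black — skip
      D gray
        E gray
          E→I: I black — skip
        E black
      D black
      G→C: C black — skip
      J gray
        J→E: E black — skip
      J black
    G black
    F→C: C black — skip
    F→A: A is gray → back edge
Back edge found, so a cycle exists: A → F → A.

Yes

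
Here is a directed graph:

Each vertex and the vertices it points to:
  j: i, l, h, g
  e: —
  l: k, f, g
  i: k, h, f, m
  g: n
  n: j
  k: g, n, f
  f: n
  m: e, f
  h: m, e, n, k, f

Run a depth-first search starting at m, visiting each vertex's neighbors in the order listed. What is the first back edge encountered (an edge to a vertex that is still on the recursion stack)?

g→n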